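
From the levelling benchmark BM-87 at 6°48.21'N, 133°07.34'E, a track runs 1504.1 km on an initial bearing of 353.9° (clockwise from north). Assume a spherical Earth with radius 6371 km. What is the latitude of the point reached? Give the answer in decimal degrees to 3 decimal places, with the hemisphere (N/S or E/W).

BM-87: φ = +6.80350°, λ = +133.12233°
δ = d/R = 1504.1/6371 = 0.236085 rad
φ₂ = arcsin(sin φ₁ cos δ + cos φ₁ sin δ cos θ)
   = arcsin(0.11846·0.97226 + 0.99296·0.23390·0.99434) = 20.24987°
λ₂ = λ₁ + atan2(sin θ sin δ cos φ₁, cos δ − sin φ₁ sin φ₂) = 131.60425°

20.250°N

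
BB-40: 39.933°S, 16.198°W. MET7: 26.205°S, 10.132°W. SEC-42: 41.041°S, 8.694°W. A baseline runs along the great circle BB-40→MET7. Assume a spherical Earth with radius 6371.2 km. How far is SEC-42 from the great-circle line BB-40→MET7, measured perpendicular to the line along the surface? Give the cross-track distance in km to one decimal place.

δ₁₃ = central angle BB-40→SEC-42 = 0.101435 rad  (haversine)
θ₁₃ = bearing BB-40→SEC-42 = 103.410°,  θ₁₂ = bearing BB-40→MET7 = 22.049°
dₓₜ = R·arcsin(sin δ₁₃ · sin(θ₁₃ − θ₁₂)) = 6371.2·arcsin(0.10126·sin(81.360°)) = 638.902 km
|dₓₜ| = 638.902 km

638.9 km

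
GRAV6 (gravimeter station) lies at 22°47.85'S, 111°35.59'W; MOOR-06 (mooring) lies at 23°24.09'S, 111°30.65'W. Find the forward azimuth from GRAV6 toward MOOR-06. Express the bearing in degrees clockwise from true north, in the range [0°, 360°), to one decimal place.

172.9°

GRAV6: φ = -22.79750°, λ = -111.59317°
MOOR-06: φ = -23.40150°, λ = -111.51083°
Δλ = 0.0823°
y = sin Δλ · cos φ₂ = 0.001319
x = cos φ₁ sin φ₂ − sin φ₁ cos φ₂ cos Δλ = -0.010542
θ = atan2(y, x) = 172.8694° → 172.8694° (mod 360°)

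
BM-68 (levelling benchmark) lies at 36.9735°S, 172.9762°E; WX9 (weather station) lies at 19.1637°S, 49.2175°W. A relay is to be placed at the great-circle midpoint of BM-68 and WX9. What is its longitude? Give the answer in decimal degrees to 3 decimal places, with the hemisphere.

105.901°W

Bx = cos φ₂ cos Δλ = -0.699822,  By = cos φ₂ sin Δλ = 0.634420
φₘ = atan2(sin φ₁ + sin φ₂, √((cos φ₁ + Bx)² + By²)) = -55.36889°
λₘ = λ₁ + atan2(By, cos φ₁ + Bx) = -105.90123°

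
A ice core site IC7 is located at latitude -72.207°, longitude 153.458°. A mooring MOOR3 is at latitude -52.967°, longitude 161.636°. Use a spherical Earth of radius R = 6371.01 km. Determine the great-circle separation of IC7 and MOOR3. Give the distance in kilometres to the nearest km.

2175 km

Δφ = 19.2400°,  Δλ = 8.1780°
a = sin²(Δφ/2) + cos φ₁ cos φ₂ sin²(Δλ/2) = 0.028862
c = 2·arcsin(√a) = 0.341435 rad = 19.5628°
d = R·c = 6371.01 × 0.341435 = 2175.3 km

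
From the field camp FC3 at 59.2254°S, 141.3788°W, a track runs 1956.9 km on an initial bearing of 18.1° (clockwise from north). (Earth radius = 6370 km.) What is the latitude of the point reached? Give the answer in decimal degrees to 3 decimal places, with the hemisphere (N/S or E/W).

42.213°S

δ = d/R = 1956.9/6370 = 0.307206 rad
φ₂ = arcsin(sin φ₁ cos δ + cos φ₁ sin δ cos θ)
   = arcsin(-0.85919·0.95318 + 0.51166·0.30240·0.95052) = -42.21337°
λ₂ = λ₁ + atan2(sin θ sin δ cos φ₁, cos δ − sin φ₁ sin φ₂) = -134.09149°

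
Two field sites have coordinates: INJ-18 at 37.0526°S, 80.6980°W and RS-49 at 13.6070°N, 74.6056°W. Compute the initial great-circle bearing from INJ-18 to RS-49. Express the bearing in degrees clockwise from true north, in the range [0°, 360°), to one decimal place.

Δλ = 6.0924°
y = sin Δλ · cos φ₂ = 0.103153
x = cos φ₁ sin φ₂ − sin φ₁ cos φ₂ cos Δλ = 0.770086
θ = atan2(y, x) = 7.6294° → 7.6294° (mod 360°)

7.6°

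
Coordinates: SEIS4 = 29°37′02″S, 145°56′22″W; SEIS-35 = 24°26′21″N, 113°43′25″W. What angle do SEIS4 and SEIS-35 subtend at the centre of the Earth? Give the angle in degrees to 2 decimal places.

SEIS4: φ = -29.61722°, λ = -145.93944°
SEIS-35: φ = +24.43917°, λ = -113.72361°
Δφ = 54.0564°,  Δλ = 32.2158°
a = sin²(Δφ/2) + cos φ₁ cos φ₂ sin²(Δλ/2) = 0.267429
c = 2·arcsin(√a) = 1.087002 rad = 62.2806°

62.28°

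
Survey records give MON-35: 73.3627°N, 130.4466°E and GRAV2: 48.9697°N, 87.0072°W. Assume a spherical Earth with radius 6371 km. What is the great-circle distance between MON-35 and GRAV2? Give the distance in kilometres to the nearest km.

Δφ = -24.3930°,  Δλ = 142.5462°
a = sin²(Δφ/2) + cos φ₁ cos φ₂ sin²(Δλ/2) = 0.213211
c = 2·arcsin(√a) = 0.959930 rad = 54.9999°
d = R·c = 6371 × 0.959930 = 6115.7 km

6116 km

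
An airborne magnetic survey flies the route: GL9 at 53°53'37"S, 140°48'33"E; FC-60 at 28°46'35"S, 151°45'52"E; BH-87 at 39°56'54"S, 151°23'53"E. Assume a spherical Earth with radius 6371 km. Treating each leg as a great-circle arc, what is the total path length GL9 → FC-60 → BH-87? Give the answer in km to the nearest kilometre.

GL9: φ = -53.89361°, λ = +140.80917°
FC-60: φ = -28.77639°, λ = +151.76444°
BH-87: φ = -39.94833°, λ = +151.39806°
GL9→FC-60: c = 0.460055 rad, d = 2931.01 km
FC-60→BH-87: c = 0.195058 rad, d = 1242.72 km
Total = 2931.01 + 1242.72 = 4173.72 km

4174 km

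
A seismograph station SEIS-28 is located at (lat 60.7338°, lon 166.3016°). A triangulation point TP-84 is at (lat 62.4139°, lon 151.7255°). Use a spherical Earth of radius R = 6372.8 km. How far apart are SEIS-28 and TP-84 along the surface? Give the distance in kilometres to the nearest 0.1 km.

792.2 km

Δφ = 1.6801°,  Δλ = -14.5761°
a = sin²(Δφ/2) + cos φ₁ cos φ₂ sin²(Δλ/2) = 0.003858
c = 2·arcsin(√a) = 0.124308 rad = 7.1223°
d = R·c = 6372.8 × 0.124308 = 792.2 km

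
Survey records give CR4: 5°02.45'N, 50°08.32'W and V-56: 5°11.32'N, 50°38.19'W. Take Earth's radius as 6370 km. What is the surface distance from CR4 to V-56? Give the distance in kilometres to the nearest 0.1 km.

57.5 km

CR4: φ = +5.04083°, λ = -50.13867°
V-56: φ = +5.18867°, λ = -50.63650°
Δφ = 0.1478°,  Δλ = -0.4978°
a = sin²(Δφ/2) + cos φ₁ cos φ₂ sin²(Δλ/2) = 0.000020
c = 2·arcsin(√a) = 0.009031 rad = 0.5174°
d = R·c = 6370 × 0.009031 = 57.5 km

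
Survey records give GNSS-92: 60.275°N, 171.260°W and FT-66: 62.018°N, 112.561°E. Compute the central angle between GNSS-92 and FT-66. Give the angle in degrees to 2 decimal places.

Δφ = 1.7430°,  Δλ = -76.1790°
a = sin²(Δφ/2) + cos φ₁ cos φ₂ sin²(Δλ/2) = 0.088765
c = 2·arcsin(√a) = 0.605057 rad = 34.6672°

34.67°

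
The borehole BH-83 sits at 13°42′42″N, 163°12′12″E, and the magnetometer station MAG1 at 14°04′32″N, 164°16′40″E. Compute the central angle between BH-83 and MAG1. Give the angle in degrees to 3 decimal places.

1.105°

BH-83: φ = +13.71167°, λ = +163.20333°
MAG1: φ = +14.07556°, λ = +164.27778°
Δφ = 0.3639°,  Δλ = 1.0744°
a = sin²(Δφ/2) + cos φ₁ cos φ₂ sin²(Δλ/2) = 0.000093
c = 2·arcsin(√a) = 0.019280 rad = 1.1047°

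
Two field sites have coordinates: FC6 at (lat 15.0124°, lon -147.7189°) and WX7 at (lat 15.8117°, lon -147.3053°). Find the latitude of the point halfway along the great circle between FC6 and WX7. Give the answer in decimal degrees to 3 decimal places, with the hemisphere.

15.412°N

Bx = cos φ₂ cos Δλ = 0.962137,  By = cos φ₂ sin Δλ = 0.006945
φₘ = atan2(sin φ₁ + sin φ₂, √((cos φ₁ + Bx)² + By²)) = 15.41215°
λₘ = λ₁ + atan2(By, cos φ₁ + Bx) = -147.51250°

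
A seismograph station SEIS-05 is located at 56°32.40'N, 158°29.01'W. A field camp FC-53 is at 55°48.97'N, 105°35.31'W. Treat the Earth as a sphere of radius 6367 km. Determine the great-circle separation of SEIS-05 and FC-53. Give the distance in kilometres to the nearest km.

3191 km

SEIS-05: φ = +56.54000°, λ = -158.48350°
FC-53: φ = +55.81617°, λ = -105.58850°
Δφ = -0.7238°,  Δλ = 52.8950°
a = sin²(Δφ/2) + cos φ₁ cos φ₂ sin²(Δλ/2) = 0.061488
c = 2·arcsin(√a) = 0.501164 rad = 28.7146°
d = R·c = 6367 × 0.501164 = 3190.9 km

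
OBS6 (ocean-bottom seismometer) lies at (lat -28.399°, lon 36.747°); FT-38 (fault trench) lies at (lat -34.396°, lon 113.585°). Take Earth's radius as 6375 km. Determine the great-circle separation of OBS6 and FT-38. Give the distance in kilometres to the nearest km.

7152 km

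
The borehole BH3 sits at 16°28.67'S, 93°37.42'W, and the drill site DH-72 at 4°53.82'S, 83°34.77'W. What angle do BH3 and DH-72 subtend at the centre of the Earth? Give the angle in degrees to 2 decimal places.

BH3: φ = -16.47783°, λ = -93.62367°
DH-72: φ = -4.89700°, λ = -83.57950°
Δφ = 11.5808°,  Δλ = 10.0442°
a = sin²(Δφ/2) + cos φ₁ cos φ₂ sin²(Δλ/2) = 0.017500
c = 2·arcsin(√a) = 0.265356 rad = 15.2038°

15.20°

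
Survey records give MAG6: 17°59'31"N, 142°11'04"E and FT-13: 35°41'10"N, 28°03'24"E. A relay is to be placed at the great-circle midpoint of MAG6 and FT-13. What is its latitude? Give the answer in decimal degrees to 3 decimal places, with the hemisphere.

42.733°N

MAG6: φ = +17.99194°, λ = +142.18444°
FT-13: φ = +35.68611°, λ = +28.05667°
Bx = cos φ₂ cos Δλ = -0.332016,  By = cos φ₂ sin Δλ = -0.741266
φₘ = atan2(sin φ₁ + sin φ₂, √((cos φ₁ + Bx)² + By²)) = 42.73289°
λₘ = λ₁ + atan2(By, cos φ₁ + Bx) = 92.05213°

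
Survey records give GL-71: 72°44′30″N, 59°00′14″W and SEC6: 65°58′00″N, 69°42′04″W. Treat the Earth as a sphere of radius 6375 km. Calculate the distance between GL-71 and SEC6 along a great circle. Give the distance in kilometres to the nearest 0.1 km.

GL-71: φ = +72.74167°, λ = -59.00389°
SEC6: φ = +65.96667°, λ = -69.70111°
Δφ = -6.7750°,  Δλ = -10.6972°
a = sin²(Δφ/2) + cos φ₁ cos φ₂ sin²(Δλ/2) = 0.004541
c = 2·arcsin(√a) = 0.134881 rad = 7.7281°
d = R·c = 6375 × 0.134881 = 859.9 km

859.9 km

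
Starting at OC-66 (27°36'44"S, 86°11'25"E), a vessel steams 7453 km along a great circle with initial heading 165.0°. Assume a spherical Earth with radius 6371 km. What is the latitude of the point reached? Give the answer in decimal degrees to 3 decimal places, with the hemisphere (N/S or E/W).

75.679°S

OC-66: φ = -27.61222°, λ = +86.19028°
δ = d/R = 7453/6371 = 1.169832 rad
φ₂ = arcsin(sin φ₁ cos δ + cos φ₁ sin δ cos θ)
   = arcsin(-0.46349·0.39031 + 0.88610·0.92069·-0.96593) = -75.67921°
λ₂ = λ₁ + atan2(sin θ sin δ cos φ₁, cos δ − sin φ₁ sin φ₂) = -168.25451°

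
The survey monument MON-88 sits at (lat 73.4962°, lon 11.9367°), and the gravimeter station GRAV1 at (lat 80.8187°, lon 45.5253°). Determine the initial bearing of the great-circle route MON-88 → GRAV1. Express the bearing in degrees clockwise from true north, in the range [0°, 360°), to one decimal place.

30.0°

Δλ = 33.5886°
y = sin Δλ · cos φ₂ = 0.088272
x = cos φ₁ sin φ₂ − sin φ₁ cos φ₂ cos Δλ = 0.152998
θ = atan2(y, x) = 29.9828° → 29.9828° (mod 360°)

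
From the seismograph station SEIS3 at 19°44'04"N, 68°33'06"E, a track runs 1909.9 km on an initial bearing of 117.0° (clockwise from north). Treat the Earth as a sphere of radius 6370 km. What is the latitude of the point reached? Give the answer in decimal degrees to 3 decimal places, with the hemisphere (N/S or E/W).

11.326°N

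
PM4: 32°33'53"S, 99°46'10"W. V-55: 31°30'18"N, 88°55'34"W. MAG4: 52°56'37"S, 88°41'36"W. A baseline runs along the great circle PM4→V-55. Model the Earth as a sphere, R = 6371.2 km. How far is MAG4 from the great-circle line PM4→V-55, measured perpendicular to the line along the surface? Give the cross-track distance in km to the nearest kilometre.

PM4: φ = -32.56472°, λ = -99.76944°
V-55: φ = +31.50500°, λ = -88.92611°
MAG4: φ = -52.94361°, λ = -88.69333°
δ₁₃ = central angle PM4→MAG4 = 0.381921 rad  (haversine)
θ₁₃ = bearing PM4→MAG4 = 161.904°,  θ₁₂ = bearing PM4→V-55 = 10.203°
dₓₜ = R·arcsin(sin δ₁₃ · sin(θ₁₃ − θ₁₂)) = 6371.2·arcsin(0.37270·sin(151.700°)) = 1131.683 km
|dₓₜ| = 1131.683 km

1132 km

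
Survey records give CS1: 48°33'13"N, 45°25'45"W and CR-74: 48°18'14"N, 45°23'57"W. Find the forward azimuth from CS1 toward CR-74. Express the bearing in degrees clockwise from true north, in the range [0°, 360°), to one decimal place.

175.4°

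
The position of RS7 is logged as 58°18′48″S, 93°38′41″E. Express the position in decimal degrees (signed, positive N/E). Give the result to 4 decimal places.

lat: 58.3133° S → -58.3133°
lon: 93.6447° E → +93.6447°

-58.3133°, +93.6447°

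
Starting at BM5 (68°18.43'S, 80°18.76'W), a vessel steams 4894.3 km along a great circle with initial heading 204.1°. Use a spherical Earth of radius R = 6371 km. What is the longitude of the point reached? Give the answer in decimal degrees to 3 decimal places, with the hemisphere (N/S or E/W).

BM5: φ = -68.30717°, λ = -80.31267°
δ = d/R = 4894.3/6371 = 0.768215 rad
φ₂ = arcsin(sin φ₁ cos δ + cos φ₁ sin δ cos θ)
   = arcsin(-0.92918·0.71915 + 0.36963·0.69485·-0.91283) = -64.51154°
λ₂ = λ₁ + atan2(sin θ sin δ cos φ₁, cos δ − sin φ₁ sin φ₂) = 140.93623°

140.936°E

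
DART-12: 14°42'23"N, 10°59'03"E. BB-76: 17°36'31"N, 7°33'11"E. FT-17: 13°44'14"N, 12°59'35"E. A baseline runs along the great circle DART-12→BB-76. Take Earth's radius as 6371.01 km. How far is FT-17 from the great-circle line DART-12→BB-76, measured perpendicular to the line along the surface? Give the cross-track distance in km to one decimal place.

65.1 km

DART-12: φ = +14.70639°, λ = +10.98417°
BB-76: φ = +17.60861°, λ = +7.55306°
FT-17: φ = +13.73722°, λ = +12.99306°
δ₁₃ = central angle DART-12→FT-17 = 0.037963 rad  (haversine)
θ₁₃ = bearing DART-12→FT-17 = 116.210°,  θ₁₂ = bearing DART-12→BB-76 = 311.835°
dₓₜ = R·arcsin(sin δ₁₃ · sin(θ₁₃ − θ₁₂)) = 6371.01·arcsin(0.03795·sin(-195.625°)) = 65.128 km
|dₓₜ| = 65.128 km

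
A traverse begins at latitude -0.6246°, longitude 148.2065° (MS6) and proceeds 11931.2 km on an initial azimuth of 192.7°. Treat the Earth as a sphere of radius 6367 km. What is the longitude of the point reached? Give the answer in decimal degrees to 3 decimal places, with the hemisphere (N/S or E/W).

2.417°E

δ = d/R = 11931.2/6367 = 1.873912 rad
φ₂ = arcsin(sin φ₁ cos δ + cos φ₁ sin δ cos θ)
   = arcsin(-0.01090·-0.29850 + 0.99994·0.95441·-0.97553) = -68.08701°
λ₂ = λ₁ + atan2(sin θ sin δ cos φ₁, cos δ − sin φ₁ sin φ₂) = 2.41674°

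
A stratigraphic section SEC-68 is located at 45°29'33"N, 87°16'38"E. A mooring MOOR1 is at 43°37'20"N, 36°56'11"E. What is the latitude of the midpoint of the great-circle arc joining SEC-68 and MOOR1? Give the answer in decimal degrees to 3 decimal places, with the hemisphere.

SEC-68: φ = +45.49250°, λ = +87.27722°
MOOR1: φ = +43.62222°, λ = +36.93639°
Bx = cos φ₂ cos Δλ = 0.462010,  By = cos φ₂ sin Δλ = -0.557301
φₘ = atan2(sin φ₁ + sin φ₂, √((cos φ₁ + Bx)² + By²)) = 47.41183°
λₘ = λ₁ + atan2(By, cos φ₁ + Bx) = 61.67406°

47.412°N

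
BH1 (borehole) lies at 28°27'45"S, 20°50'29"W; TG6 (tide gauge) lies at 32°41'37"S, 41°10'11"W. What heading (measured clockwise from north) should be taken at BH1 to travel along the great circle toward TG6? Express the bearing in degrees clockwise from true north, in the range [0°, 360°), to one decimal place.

251.3°

BH1: φ = -28.46250°, λ = -20.84139°
TG6: φ = -32.69361°, λ = -41.16972°
Δλ = -20.3283°
y = sin Δλ · cos φ₂ = -0.292361
x = cos φ₁ sin φ₂ − sin φ₁ cos φ₂ cos Δλ = -0.098760
θ = atan2(y, x) = -108.6650° → 251.3350° (mod 360°)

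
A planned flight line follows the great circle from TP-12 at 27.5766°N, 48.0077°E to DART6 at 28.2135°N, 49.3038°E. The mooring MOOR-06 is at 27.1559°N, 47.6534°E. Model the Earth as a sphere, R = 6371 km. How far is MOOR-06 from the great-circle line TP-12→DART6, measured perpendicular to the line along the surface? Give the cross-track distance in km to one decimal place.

23.5 km

δ₁₃ = central angle TP-12→MOOR-06 = 0.009169 rad  (haversine)
θ₁₃ = bearing TP-12→MOOR-06 = 216.875°,  θ₁₂ = bearing TP-12→DART6 = 60.624°
dₓₜ = R·arcsin(sin δ₁₃ · sin(θ₁₃ − θ₁₂)) = 6371·arcsin(0.00917·sin(156.251°)) = 23.526 km
|dₓₜ| = 23.526 km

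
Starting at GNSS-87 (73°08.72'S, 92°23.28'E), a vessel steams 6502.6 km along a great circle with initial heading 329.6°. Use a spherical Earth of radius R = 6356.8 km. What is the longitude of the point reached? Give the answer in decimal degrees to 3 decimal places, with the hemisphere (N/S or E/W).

GNSS-87: φ = -73.14533°, λ = +92.38800°
δ = d/R = 6502.6/6356.8 = 1.022936 rad
φ₂ = arcsin(sin φ₁ cos δ + cos φ₁ sin δ cos θ)
   = arcsin(-0.95704·0.52086 + 0.28995·0.85364·0.86251) = -16.55929°
λ₂ = λ₁ + atan2(sin θ sin δ cos φ₁, cos δ − sin φ₁ sin φ₂) = 65.60182°

65.602°E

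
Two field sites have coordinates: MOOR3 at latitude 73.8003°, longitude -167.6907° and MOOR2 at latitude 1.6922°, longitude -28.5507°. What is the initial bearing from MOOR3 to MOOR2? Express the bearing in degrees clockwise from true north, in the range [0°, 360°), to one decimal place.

Δλ = 139.1400°
y = sin Δλ · cos φ₂ = 0.653928
x = cos φ₁ sin φ₂ − sin φ₁ cos φ₂ cos Δλ = 0.734203
θ = atan2(y, x) = 41.6903° → 41.6903° (mod 360°)

41.7°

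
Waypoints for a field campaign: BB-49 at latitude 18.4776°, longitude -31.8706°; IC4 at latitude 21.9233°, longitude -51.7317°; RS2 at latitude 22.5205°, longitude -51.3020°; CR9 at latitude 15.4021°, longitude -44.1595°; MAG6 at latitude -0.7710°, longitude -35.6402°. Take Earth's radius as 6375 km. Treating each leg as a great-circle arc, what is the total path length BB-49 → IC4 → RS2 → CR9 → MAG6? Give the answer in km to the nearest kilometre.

BB-49→IC4: c = 0.330571 rad, d = 2107.39 km
IC4→RS2: c = 0.012524 rad, d = 79.84 km
RS2→CR9: c = 0.171198 rad, d = 1091.39 km
CR9→MAG6: c = 0.318239 rad, d = 2028.78 km
Total = 2107.39 + 79.84 + 1091.39 + 2028.78 = 5307.39 km

5307 km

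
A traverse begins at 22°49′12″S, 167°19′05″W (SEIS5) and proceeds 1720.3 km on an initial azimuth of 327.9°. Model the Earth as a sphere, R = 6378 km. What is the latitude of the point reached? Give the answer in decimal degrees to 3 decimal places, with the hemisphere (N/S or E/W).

SEIS5: φ = -22.82000°, λ = -167.31806°
δ = d/R = 1720.3/6378 = 0.269724 rad
φ₂ = arcsin(sin φ₁ cos δ + cos φ₁ sin δ cos θ)
   = arcsin(-0.38784·0.96384 + 0.92173·0.26647·0.84712) = -9.54106°
λ₂ = λ₁ + atan2(sin θ sin δ cos φ₁, cos δ − sin φ₁ sin φ₂) = -175.57344°

9.541°S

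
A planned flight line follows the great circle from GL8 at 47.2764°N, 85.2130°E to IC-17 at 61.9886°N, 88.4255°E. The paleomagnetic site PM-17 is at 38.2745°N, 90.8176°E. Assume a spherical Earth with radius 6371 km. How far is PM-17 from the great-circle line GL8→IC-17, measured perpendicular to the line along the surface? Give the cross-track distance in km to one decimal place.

δ₁₃ = central angle GL8→PM-17 = 0.172627 rad  (haversine)
θ₁₃ = bearing GL8→PM-17 = 153.490°,  θ₁₂ = bearing GL8→IC-17 = 5.904°
dₓₜ = R·arcsin(sin δ₁₃ · sin(θ₁₃ − θ₁₂)) = 6371·arcsin(0.17177·sin(147.586°)) = 587.440 km
|dₓₜ| = 587.440 km

587.4 km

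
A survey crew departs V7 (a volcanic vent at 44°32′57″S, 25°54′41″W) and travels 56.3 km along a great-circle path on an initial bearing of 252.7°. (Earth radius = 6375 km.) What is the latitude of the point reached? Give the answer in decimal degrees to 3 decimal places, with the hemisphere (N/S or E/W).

44.698°S

V7: φ = -44.54917°, λ = -25.91139°
δ = d/R = 56.3/6375 = 0.008831 rad
φ₂ = arcsin(sin φ₁ cos δ + cos φ₁ sin δ cos θ)
   = arcsin(-0.70152·0.99996 + 0.71265·0.00883·-0.29737) = -44.69763°
λ₂ = λ₁ + atan2(sin θ sin δ cos φ₁, cos δ − sin φ₁ sin φ₂) = -26.59104°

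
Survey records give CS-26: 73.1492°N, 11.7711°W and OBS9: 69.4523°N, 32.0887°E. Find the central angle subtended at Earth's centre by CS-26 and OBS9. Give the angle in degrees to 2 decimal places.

Δφ = -3.6969°,  Δλ = 43.8598°
a = sin²(Δφ/2) + cos φ₁ cos φ₂ sin²(Δλ/2) = 0.015232
c = 2·arcsin(√a) = 0.247466 rad = 14.1788°

14.18°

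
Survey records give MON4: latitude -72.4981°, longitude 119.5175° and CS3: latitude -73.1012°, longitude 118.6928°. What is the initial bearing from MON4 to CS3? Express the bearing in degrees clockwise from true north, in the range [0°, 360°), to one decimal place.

Δλ = -0.8247°
y = sin Δλ · cos φ₂ = -0.004184
x = cos φ₁ sin φ₂ − sin φ₁ cos φ₂ cos Δλ = -0.010555
θ = atan2(y, x) = -158.3766° → 201.6234° (mod 360°)

201.6°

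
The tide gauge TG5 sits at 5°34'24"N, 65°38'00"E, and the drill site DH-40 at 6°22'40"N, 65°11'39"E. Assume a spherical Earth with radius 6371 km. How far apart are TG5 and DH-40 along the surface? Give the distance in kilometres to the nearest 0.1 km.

101.8 km

TG5: φ = +5.57333°, λ = +65.63333°
DH-40: φ = +6.37778°, λ = +65.19417°
Δφ = 0.8044°,  Δλ = -0.4392°
a = sin²(Δφ/2) + cos φ₁ cos φ₂ sin²(Δλ/2) = 0.000064
c = 2·arcsin(√a) = 0.015976 rad = 0.9154°
d = R·c = 6371 × 0.015976 = 101.8 km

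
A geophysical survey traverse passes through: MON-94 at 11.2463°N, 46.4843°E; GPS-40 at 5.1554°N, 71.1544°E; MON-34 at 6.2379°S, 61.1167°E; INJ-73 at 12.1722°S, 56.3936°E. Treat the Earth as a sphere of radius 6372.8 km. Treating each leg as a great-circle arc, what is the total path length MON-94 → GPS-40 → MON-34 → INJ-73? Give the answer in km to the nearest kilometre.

5324 km

MON-94→GPS-40: c = 0.438956 rad, d = 2797.38 km
GPS-40→MON-34: c = 0.264820 rad, d = 1687.64 km
MON-34→INJ-73: c = 0.131690 rad, d = 839.24 km
Total = 2797.38 + 1687.64 + 839.24 = 5324.26 km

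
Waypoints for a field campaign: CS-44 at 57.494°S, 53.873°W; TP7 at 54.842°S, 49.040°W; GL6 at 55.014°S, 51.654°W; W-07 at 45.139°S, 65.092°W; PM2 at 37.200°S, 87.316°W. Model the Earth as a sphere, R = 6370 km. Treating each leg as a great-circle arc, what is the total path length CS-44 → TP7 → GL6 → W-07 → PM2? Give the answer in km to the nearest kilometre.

4090 km

CS-44→TP7: c = 0.065910 rad, d = 419.84 km
TP7→GL6: c = 0.026385 rad, d = 168.07 km
GL6→W-07: c = 0.228041 rad, d = 1452.62 km
W-07→PM2: c = 0.321773 rad, d = 2049.70 km
Total = 419.84 + 168.07 + 1452.62 + 2049.70 = 4090.23 km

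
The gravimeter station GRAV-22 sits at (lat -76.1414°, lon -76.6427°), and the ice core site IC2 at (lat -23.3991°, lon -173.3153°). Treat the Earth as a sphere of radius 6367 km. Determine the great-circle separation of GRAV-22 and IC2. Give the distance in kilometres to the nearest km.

7656 km

Δφ = 52.7423°,  Δλ = -96.6726°
a = sin²(Δφ/2) + cos φ₁ cos φ₂ sin²(Δλ/2) = 0.319985
c = 2·arcsin(√a) = 1.202497 rad = 68.8980°
d = R·c = 6367 × 1.202497 = 7656.3 km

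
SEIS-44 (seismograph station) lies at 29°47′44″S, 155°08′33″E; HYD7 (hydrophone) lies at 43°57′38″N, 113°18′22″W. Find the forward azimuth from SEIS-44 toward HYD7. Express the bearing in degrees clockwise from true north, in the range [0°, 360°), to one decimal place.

50.5°

SEIS-44: φ = -29.79556°, λ = +155.14250°
HYD7: φ = +43.96056°, λ = -113.30611°
Δλ = 91.5514°
y = sin Δλ · cos φ₂ = 0.719554
x = cos φ₁ sin φ₂ − sin φ₁ cos φ₂ cos Δλ = 0.592714
θ = atan2(y, x) = 50.5209° → 50.5209° (mod 360°)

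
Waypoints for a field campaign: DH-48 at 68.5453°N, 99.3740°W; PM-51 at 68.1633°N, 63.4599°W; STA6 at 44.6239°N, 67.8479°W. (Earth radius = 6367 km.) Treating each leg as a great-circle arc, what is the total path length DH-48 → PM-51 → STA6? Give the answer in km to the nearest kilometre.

DH-48→PM-51: c = 0.228028 rad, d = 1451.85 km
PM-51→STA6: c = 0.412779 rad, d = 2628.16 km
Total = 1451.85 + 2628.16 = 4080.02 km

4080 km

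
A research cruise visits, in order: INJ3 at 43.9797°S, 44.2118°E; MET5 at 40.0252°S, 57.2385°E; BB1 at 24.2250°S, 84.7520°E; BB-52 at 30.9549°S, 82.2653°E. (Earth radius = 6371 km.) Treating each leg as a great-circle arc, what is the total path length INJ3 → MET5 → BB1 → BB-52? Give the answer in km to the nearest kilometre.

INJ3→MET5: c = 0.182250 rad, d = 1161.11 km
MET5→BB1: c = 0.488075 rad, d = 3109.52 km
BB1→BB-52: c = 0.123584 rad, d = 787.36 km
Total = 1161.11 + 3109.52 + 787.36 = 5057.99 km

5058 km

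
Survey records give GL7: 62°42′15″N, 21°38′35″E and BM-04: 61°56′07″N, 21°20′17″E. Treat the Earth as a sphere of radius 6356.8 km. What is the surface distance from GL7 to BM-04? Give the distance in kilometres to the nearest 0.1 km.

86.7 km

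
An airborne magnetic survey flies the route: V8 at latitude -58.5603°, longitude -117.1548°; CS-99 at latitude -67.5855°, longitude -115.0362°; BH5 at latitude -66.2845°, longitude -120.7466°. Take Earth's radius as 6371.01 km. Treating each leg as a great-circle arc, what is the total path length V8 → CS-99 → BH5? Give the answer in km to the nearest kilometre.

V8→CS-99: c = 0.158384 rad, d = 1009.06 km
CS-99→BH5: c = 0.045144 rad, d = 287.61 km
Total = 1009.06 + 287.61 = 1296.68 km

1297 km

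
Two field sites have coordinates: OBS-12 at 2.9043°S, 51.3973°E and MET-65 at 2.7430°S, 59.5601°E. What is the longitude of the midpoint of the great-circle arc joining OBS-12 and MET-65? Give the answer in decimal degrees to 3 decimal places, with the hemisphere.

55.479°E

Bx = cos φ₂ cos Δλ = 0.988734,  By = cos φ₂ sin Δλ = 0.141824
φₘ = atan2(sin φ₁ + sin φ₂, √((cos φ₁ + Bx)² + By²)) = -2.83082°
λₘ = λ₁ + atan2(By, cos φ₁ + Bx) = 55.47898°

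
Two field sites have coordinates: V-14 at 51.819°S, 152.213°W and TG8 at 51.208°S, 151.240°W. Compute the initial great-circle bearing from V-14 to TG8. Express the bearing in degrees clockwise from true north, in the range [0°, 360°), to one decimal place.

Δλ = 0.9730°
y = sin Δλ · cos φ₂ = 0.010639
x = cos φ₁ sin φ₂ − sin φ₁ cos φ₂ cos Δλ = 0.010593
θ = atan2(y, x) = 45.1239° → 45.1239° (mod 360°)

45.1°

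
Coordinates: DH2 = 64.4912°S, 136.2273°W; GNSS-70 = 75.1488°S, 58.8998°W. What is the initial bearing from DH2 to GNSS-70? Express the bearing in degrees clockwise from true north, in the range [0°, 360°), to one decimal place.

145.6°

Δλ = 77.3275°
y = sin Δλ · cos φ₂ = 0.250066
x = cos φ₁ sin φ₂ − sin φ₁ cos φ₂ cos Δλ = -0.365516
θ = atan2(y, x) = 145.6222° → 145.6222° (mod 360°)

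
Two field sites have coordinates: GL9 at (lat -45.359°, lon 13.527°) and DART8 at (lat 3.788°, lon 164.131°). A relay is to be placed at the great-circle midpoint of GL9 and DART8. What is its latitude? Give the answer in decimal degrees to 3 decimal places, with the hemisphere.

51.287°S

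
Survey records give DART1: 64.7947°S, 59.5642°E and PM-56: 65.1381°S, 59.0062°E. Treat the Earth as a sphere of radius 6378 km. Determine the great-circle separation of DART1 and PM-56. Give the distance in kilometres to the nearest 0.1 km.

46.4 km

Δφ = -0.3434°,  Δλ = -0.5580°
a = sin²(Δφ/2) + cos φ₁ cos φ₂ sin²(Δλ/2) = 0.000013
c = 2·arcsin(√a) = 0.007273 rad = 0.4167°
d = R·c = 6378 × 0.007273 = 46.4 km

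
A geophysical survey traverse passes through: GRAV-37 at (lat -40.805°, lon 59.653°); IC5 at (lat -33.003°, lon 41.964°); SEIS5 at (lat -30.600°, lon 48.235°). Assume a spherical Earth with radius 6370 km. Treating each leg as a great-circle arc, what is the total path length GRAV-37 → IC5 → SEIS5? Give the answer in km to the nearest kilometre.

GRAV-37→IC5: c = 0.281176 rad, d = 1791.09 km
IC5→SEIS5: c = 0.102012 rad, d = 649.81 km
Total = 1791.09 + 649.81 = 2440.91 km

2441 km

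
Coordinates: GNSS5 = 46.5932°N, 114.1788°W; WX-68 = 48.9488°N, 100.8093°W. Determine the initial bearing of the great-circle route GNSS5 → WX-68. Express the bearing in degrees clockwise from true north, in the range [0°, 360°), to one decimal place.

70.4°

Δλ = 13.3695°
y = sin Δλ · cos φ₂ = 0.151856
x = cos φ₁ sin φ₂ − sin φ₁ cos φ₂ cos Δλ = 0.054032
θ = atan2(y, x) = 70.4141° → 70.4141° (mod 360°)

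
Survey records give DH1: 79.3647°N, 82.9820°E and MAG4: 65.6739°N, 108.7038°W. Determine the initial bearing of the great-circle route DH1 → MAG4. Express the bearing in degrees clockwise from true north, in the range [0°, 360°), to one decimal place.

8.4°

Δλ = 168.3142°
y = sin Δλ · cos φ₂ = 0.083434
x = cos φ₁ sin φ₂ − sin φ₁ cos φ₂ cos Δλ = 0.564633
θ = atan2(y, x) = 8.4056° → 8.4056° (mod 360°)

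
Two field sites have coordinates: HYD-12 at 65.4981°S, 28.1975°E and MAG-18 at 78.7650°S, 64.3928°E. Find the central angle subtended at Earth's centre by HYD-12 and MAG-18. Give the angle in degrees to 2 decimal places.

16.72°

Δφ = -13.2669°,  Δλ = 36.1953°
a = sin²(Δφ/2) + cos φ₁ cos φ₂ sin²(Δλ/2) = 0.021141
c = 2·arcsin(√a) = 0.291835 rad = 16.7209°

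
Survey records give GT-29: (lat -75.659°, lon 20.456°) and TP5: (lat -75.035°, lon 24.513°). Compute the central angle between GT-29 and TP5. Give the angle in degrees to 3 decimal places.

Δφ = 0.6240°,  Δλ = 4.0570°
a = sin²(Δφ/2) + cos φ₁ cos φ₂ sin²(Δλ/2) = 0.000110
c = 2·arcsin(√a) = 0.020957 rad = 1.2007°

1.201°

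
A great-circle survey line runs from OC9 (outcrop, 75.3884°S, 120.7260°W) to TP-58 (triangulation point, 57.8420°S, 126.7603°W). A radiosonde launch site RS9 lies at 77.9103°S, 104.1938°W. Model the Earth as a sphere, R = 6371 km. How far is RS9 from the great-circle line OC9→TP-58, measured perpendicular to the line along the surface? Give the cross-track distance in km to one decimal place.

311.9 km

δ₁₃ = central angle OC9→RS9 = 0.079428 rad  (haversine)
θ₁₃ = bearing OC9→RS9 = 131.312°,  θ₁₂ = bearing OC9→TP-58 = 349.388°
dₓₜ = R·arcsin(sin δ₁₃ · sin(θ₁₃ − θ₁₂)) = 6371·arcsin(0.07934·sin(-218.076°)) = 311.870 km
|dₓₜ| = 311.870 km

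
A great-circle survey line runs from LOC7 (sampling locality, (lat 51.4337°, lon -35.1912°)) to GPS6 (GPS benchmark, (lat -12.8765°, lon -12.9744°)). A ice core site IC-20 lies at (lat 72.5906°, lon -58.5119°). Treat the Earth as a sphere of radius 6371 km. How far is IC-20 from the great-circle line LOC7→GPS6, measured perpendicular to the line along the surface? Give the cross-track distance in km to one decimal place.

δ₁₃ = central angle LOC7→IC-20 = 0.409407 rad  (haversine)
θ₁₃ = bearing LOC7→IC-20 = 342.689°,  θ₁₂ = bearing LOC7→GPS6 = 156.422°
dₓₜ = R·arcsin(sin δ₁₃ · sin(θ₁₃ − θ₁₂)) = 6371·arcsin(0.39807·sin(186.268°)) = -276.964 km
|dₓₜ| = 276.964 km

277.0 km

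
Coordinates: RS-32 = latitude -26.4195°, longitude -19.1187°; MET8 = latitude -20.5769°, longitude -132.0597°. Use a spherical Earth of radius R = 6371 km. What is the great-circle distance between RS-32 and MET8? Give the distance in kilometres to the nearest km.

Δφ = 5.8426°,  Δλ = -112.9410°
a = sin²(Δφ/2) + cos φ₁ cos φ₂ sin²(Δλ/2) = 0.585212
c = 2·arcsin(√a) = 1.742056 rad = 99.8124°
d = R·c = 6371 × 1.742056 = 11098.6 km

11099 km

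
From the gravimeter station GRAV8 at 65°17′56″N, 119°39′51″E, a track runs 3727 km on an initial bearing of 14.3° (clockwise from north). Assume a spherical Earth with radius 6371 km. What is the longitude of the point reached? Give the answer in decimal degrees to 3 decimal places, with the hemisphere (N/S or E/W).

105.056°W

GRAV8: φ = +65.29889°, λ = +119.66417°
δ = d/R = 3727/6371 = 0.584995 rad
φ₂ = arcsin(sin φ₁ cos δ + cos φ₁ sin δ cos θ)
   = arcsin(0.90850·0.83372 + 0.41788·0.55219·0.96902) = 78.82336°
λ₂ = λ₁ + atan2(sin θ sin δ cos φ₁, cos δ − sin φ₁ sin φ₂) = -105.05642°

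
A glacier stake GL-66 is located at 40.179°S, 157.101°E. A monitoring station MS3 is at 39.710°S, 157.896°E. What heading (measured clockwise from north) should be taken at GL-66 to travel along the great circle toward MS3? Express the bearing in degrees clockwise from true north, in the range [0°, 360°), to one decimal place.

Δλ = 0.7950°
y = sin Δλ · cos φ₂ = 0.010674
x = cos φ₁ sin φ₂ − sin φ₁ cos φ₂ cos Δλ = 0.008138
θ = atan2(y, x) = 52.6781° → 52.6781° (mod 360°)

52.7°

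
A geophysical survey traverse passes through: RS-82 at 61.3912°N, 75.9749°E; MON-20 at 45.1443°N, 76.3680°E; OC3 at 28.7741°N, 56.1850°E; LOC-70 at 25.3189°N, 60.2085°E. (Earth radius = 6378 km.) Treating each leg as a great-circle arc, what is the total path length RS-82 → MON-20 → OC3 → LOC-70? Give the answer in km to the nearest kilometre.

RS-82→MON-20: c = 0.283590 rad, d = 1808.74 km
MON-20→OC3: c = 0.398875 rad, d = 2544.03 km
OC3→LOC-70: c = 0.086867 rad, d = 554.04 km
Total = 1808.74 + 2544.03 + 554.04 = 4906.80 km

4907 km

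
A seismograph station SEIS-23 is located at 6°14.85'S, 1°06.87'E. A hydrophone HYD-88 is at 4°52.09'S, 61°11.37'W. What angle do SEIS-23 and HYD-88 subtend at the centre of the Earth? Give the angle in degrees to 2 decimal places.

SEIS-23: φ = -6.24750°, λ = +1.11450°
HYD-88: φ = -4.86817°, λ = -61.18950°
Δφ = 1.3793°,  Δλ = -62.3040°
a = sin²(Δφ/2) + cos φ₁ cos φ₂ sin²(Δλ/2) = 0.265206
c = 2·arcsin(√a) = 1.081972 rad = 61.9924°

61.99°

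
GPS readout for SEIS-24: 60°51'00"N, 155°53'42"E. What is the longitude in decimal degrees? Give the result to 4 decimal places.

155° + 53′/60 + 42″/3600 = 155 + 0.88333 + 0.01167 = 155.8950°

155.8950°E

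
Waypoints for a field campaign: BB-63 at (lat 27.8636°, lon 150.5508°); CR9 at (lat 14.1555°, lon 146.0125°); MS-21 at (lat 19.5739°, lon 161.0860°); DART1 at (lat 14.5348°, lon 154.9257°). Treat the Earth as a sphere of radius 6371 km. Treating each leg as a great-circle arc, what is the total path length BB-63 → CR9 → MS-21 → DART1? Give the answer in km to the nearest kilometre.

4169 km

BB-63→CR9: c = 0.250341 rad, d = 1594.92 km
CR9→MS-21: c = 0.268773 rad, d = 1712.35 km
MS-21→DART1: c = 0.135245 rad, d = 861.64 km
Total = 1594.92 + 1712.35 + 861.64 = 4168.92 km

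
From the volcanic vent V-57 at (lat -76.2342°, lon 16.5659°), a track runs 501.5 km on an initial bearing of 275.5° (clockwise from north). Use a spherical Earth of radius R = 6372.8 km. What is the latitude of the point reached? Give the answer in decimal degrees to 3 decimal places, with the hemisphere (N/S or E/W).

δ = d/R = 501.5/6372.8 = 0.078694 rad
φ₂ = arcsin(sin φ₁ cos δ + cos φ₁ sin δ cos θ)
   = arcsin(-0.97128·0.99691 + 0.23795·0.07861·0.09585) = -75.12266°
λ₂ = λ₁ + atan2(sin θ sin δ cos φ₁, cos δ − sin φ₁ sin φ₂) = -1.17863°

75.123°S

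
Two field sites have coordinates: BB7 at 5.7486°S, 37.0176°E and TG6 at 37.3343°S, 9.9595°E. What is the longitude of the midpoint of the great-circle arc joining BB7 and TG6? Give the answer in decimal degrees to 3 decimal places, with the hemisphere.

Bx = cos φ₂ cos Δλ = 0.708082,  By = cos φ₂ sin Δλ = -0.361691
φₘ = atan2(sin φ₁ + sin φ₂, √((cos φ₁ + Bx)² + By²)) = -22.09057°
λₘ = λ₁ + atan2(By, cos φ₁ + Bx) = 25.02740°

25.027°E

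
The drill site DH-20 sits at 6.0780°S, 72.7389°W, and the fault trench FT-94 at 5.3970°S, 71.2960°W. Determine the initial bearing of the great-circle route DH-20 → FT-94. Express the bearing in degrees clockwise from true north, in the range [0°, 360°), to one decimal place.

Δλ = 1.4429°
y = sin Δλ · cos φ₂ = 0.025069
x = cos φ₁ sin φ₂ − sin φ₁ cos φ₂ cos Δλ = 0.011852
θ = atan2(y, x) = 64.6965° → 64.6965° (mod 360°)

64.7°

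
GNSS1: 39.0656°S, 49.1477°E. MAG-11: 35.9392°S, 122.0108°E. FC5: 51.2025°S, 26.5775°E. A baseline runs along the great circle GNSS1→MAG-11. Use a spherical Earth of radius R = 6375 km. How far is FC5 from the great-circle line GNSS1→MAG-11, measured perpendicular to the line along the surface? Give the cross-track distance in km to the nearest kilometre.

2023 km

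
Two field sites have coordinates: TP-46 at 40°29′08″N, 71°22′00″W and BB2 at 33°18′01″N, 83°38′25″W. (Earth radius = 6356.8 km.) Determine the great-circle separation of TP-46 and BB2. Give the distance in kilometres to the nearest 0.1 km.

1347.5 km

TP-46: φ = +40.48556°, λ = -71.36667°
BB2: φ = +33.30028°, λ = -83.64028°
Δφ = -7.1853°,  Δλ = -12.2736°
a = sin²(Δφ/2) + cos φ₁ cos φ₂ sin²(Δλ/2) = 0.011191
c = 2·arcsin(√a) = 0.211975 rad = 12.1453°
d = R·c = 6356.8 × 0.211975 = 1347.5 km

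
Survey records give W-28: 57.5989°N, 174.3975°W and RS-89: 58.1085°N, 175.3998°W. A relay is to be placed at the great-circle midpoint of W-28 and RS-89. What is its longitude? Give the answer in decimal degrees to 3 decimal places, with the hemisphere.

Bx = cos φ₂ cos Δλ = 0.528232,  By = cos φ₂ sin Δλ = -0.009242
φₘ = atan2(sin φ₁ + sin φ₂, √((cos φ₁ + Bx)² + By²)) = 57.85469°
λₘ = λ₁ + atan2(By, cos φ₁ + Bx) = -174.89510°

174.895°W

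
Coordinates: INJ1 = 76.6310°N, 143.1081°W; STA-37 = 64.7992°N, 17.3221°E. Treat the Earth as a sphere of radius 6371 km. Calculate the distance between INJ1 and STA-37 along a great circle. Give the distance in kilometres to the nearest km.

Δφ = -11.8318°,  Δλ = 160.4302°
a = sin²(Δφ/2) + cos φ₁ cos φ₂ sin²(Δλ/2) = 0.106232
c = 2·arcsin(√a) = 0.663995 rad = 38.0441°
d = R·c = 6371 × 0.663995 = 4230.3 km

4230 km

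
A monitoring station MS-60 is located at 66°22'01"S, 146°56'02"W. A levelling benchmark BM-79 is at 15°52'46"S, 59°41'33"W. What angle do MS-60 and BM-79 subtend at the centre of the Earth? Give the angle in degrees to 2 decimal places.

74.38°

MS-60: φ = -66.36694°, λ = -146.93389°
BM-79: φ = -15.87944°, λ = -59.69250°
Δφ = 50.4875°,  Δλ = 87.2414°
a = sin²(Δφ/2) + cos φ₁ cos φ₂ sin²(Δλ/2) = 0.365388
c = 2·arcsin(√a) = 1.298209 rad = 74.3819°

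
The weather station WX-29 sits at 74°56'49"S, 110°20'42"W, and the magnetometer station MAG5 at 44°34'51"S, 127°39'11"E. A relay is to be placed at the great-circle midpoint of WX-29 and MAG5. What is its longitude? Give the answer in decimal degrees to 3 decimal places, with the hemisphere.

148.624°E

WX-29: φ = -74.94694°, λ = -110.34500°
MAG5: φ = -44.58083°, λ = +127.65306°
Bx = cos φ₂ cos Δλ = -0.377461,  By = cos φ₂ sin Δλ = -0.604019
φₘ = atan2(sin φ₁ + sin φ₂, √((cos φ₁ + Bx)² + By²)) = -69.74461°
λₘ = λ₁ + atan2(By, cos φ₁ + Bx) = 148.62406°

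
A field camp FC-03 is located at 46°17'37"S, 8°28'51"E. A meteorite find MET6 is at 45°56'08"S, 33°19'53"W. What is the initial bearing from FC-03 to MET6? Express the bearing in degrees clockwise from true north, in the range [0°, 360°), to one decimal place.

FC-03: φ = -46.29361°, λ = +8.48083°
MET6: φ = -45.93556°, λ = -33.33139°
Δλ = -41.8122°
y = sin Δλ · cos φ₂ = -0.463662
x = cos φ₁ sin φ₂ − sin φ₁ cos φ₂ cos Δλ = -0.121783
θ = atan2(y, x) = -104.7166° → 255.2834° (mod 360°)

255.3°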